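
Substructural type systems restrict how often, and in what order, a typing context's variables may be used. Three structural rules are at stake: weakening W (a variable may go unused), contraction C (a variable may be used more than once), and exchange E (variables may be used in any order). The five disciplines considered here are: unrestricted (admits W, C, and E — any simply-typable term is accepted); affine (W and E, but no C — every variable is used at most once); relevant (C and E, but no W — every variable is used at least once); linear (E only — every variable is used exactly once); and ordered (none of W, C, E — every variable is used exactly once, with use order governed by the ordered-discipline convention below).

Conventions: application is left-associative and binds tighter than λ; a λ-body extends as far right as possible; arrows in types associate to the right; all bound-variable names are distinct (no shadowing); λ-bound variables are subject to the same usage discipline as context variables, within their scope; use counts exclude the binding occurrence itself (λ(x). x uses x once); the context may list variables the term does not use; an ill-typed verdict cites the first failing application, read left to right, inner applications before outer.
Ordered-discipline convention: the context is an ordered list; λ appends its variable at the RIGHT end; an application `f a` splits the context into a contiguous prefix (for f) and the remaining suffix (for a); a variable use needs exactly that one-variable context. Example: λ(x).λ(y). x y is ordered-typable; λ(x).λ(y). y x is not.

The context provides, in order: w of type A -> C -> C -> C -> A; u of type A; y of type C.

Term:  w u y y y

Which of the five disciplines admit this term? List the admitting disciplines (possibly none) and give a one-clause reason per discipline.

admitted by: relevant, unrestricted
counts: w=1; u=1; y=3
uses in reading order: w, u, y, y, y
typing: well-typed — term : A
ordered ✗ (y ×3 used more than once (contraction))
linear ✗ (y ×3 used more than once (contraction))
affine ✗ (y ×3 used more than once (contraction))
relevant ✓ (w, u, y: all used, weakening unneeded)
unrestricted ✓ (well-typed at A; no restrictions here)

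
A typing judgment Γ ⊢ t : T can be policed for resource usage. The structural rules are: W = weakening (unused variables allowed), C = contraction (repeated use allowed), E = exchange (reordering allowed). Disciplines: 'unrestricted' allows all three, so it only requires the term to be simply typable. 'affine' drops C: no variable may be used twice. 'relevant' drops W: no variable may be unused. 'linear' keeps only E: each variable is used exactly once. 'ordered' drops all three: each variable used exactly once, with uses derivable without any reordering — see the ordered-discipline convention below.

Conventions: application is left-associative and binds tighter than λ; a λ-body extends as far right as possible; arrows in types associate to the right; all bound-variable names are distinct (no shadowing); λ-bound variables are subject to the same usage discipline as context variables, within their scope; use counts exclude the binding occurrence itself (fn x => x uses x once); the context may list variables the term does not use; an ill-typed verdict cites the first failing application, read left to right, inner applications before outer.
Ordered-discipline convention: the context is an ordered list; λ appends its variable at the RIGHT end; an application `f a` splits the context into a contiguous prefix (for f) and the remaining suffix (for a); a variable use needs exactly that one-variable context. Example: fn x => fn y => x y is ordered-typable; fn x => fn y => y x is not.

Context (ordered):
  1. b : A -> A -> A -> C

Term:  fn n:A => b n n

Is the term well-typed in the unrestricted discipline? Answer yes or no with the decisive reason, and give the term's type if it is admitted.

yes — simply typable at A -> A -> C; W, C, E all held; term : A -> A -> C
use counts: b=1; n (bound)=2
uses in reading order: b, n, n
typing: well-typed — term : A -> A -> C
per-discipline verdicts: ordered ✗, linear ✗, affine ✗, relevant ✓, unrestricted ✓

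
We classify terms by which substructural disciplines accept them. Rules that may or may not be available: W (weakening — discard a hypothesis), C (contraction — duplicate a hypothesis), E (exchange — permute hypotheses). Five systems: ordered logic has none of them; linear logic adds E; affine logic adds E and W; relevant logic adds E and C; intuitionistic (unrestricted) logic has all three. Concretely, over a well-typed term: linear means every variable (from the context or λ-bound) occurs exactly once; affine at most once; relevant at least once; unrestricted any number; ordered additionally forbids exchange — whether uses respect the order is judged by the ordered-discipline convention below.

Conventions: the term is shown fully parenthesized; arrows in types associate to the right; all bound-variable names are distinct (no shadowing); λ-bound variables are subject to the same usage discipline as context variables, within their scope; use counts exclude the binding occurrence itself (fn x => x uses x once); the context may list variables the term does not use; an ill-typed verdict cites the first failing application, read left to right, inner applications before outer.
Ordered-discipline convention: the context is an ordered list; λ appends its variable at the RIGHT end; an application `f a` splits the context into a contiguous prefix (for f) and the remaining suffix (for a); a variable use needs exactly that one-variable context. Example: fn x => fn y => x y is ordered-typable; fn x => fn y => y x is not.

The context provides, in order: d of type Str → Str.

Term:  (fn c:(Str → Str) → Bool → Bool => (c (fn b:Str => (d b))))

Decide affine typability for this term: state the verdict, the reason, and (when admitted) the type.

yes — none of d, c, b used more than once; term : ((Str → Str) → Bool → Bool) → Bool → Bool
use counts: d: 1; c [bound]: 1; b [bound]: 1
use order (left to right): c, d, b
typing: the term checks, with type ((Str → Str) → Bool → Bool) → Bool → Bool
all disciplines: ordered ✗ · linear ✓ · affine ✓ · relevant ✓ · unrestricted ✓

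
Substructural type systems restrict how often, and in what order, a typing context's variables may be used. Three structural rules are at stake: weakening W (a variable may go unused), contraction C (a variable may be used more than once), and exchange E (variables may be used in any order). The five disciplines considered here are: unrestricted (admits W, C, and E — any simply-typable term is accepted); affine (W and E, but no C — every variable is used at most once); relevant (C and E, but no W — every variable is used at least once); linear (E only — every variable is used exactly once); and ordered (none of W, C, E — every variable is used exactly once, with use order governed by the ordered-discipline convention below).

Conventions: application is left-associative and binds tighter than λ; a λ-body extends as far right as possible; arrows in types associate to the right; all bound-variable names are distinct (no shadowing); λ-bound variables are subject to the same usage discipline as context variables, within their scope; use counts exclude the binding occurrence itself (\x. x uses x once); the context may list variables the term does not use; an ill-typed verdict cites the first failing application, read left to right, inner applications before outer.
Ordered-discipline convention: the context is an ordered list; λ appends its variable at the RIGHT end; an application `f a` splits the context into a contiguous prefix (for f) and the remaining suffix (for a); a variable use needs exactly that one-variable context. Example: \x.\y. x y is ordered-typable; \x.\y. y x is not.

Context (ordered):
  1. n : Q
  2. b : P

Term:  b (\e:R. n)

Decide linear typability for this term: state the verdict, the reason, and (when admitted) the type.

no — the type mismatch rejects it
use counts: n ×1; b ×1; e (λ-bound) ×0
use order (left to right): b, n
typing: ill-typed: non-function type P applied to an argument
across the five disciplines: ordered ✗; linear ✗; affine ✗; relevant ✗; unrestricted ✗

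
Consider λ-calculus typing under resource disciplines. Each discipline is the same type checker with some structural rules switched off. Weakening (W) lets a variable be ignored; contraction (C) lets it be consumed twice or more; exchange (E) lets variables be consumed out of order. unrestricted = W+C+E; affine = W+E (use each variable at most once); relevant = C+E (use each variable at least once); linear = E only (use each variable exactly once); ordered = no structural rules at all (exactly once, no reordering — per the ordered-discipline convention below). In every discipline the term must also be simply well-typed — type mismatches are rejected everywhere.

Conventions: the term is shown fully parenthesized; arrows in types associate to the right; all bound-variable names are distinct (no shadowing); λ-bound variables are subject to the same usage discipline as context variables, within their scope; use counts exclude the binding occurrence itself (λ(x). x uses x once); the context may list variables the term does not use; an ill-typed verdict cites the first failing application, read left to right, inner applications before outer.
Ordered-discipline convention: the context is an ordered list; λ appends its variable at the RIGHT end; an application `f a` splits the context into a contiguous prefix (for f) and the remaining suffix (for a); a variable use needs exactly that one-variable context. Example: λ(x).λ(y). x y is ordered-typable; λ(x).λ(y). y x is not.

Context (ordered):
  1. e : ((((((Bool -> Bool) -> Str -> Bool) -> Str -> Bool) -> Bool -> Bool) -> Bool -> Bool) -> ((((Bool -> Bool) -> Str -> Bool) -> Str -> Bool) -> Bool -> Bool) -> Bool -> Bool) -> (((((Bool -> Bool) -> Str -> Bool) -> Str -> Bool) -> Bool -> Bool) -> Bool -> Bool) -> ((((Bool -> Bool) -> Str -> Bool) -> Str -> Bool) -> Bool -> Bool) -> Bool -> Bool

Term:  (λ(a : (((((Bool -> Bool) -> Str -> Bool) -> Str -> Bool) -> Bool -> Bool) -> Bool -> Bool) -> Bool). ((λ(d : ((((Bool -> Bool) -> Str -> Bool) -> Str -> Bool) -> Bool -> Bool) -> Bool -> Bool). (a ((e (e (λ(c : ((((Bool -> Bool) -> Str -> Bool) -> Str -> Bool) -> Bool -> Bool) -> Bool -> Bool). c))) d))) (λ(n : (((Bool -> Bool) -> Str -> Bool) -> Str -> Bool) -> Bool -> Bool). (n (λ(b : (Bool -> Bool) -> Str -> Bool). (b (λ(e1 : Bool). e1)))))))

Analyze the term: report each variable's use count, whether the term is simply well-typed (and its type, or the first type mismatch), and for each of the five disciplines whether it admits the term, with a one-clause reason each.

variable uses: e=2, a (bound)=1, d (bound)=1, c (bound)=1, n (bound)=1, b (bound)=1, e1 (bound)=1
order of uses: a, e, e, c, d, n, b, e1
typing: well-typed at ((((((Bool -> Bool) -> Str -> Bool) -> Str -> Bool) -> Bool -> Bool) -> Bool -> Bool) -> Bool) -> Bool
ordered ✗ (e ×2 used more than once (contraction))
linear ✗ (e ×2 used more than once (contraction))
affine ✗ (e ×2 used more than once (contraction))
relevant ✓ (e, a, d, c, n, b, e1: all used, weakening unneeded)
unrestricted ✓ (well-typed at ((((((Bool -> Bool) -> Str -> Bool) -> Str -> Bool) -> Bool -> Bool) -> Bool -> Bool) -> Bool) -> Bool; no restrictions here)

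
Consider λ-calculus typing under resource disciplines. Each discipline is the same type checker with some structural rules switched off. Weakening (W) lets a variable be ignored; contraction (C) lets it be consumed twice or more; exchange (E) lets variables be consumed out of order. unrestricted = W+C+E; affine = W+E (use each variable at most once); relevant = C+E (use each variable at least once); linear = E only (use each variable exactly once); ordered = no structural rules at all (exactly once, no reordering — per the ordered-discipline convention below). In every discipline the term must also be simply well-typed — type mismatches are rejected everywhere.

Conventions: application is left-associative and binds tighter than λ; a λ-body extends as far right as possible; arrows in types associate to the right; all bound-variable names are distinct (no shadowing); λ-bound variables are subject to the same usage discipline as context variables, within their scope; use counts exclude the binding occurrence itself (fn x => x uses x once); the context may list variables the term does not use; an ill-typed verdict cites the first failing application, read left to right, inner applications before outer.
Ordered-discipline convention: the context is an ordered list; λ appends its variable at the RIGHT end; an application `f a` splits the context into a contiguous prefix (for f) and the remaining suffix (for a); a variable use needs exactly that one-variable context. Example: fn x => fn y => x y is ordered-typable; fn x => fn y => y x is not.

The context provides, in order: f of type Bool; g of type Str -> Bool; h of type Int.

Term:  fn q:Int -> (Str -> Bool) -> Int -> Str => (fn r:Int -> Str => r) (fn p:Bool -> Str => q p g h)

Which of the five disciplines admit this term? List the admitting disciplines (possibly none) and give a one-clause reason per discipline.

admitted in: none
usage: f ×0, g ×1, h ×1, q (bound) ×1, r (bound) ×1, p (bound) ×1
left-to-right use order: r, q, p, g, h
typing: ill-typed: an application expects Int but receives Bool -> Str
ordered: ✗, a type mismatch blocks all five
linear: ✗, the type mismatch rejects it
affine: ✗, not simply typable
relevant: ✗, fails simple typing
unrestricted: ✗, a type mismatch blocks all five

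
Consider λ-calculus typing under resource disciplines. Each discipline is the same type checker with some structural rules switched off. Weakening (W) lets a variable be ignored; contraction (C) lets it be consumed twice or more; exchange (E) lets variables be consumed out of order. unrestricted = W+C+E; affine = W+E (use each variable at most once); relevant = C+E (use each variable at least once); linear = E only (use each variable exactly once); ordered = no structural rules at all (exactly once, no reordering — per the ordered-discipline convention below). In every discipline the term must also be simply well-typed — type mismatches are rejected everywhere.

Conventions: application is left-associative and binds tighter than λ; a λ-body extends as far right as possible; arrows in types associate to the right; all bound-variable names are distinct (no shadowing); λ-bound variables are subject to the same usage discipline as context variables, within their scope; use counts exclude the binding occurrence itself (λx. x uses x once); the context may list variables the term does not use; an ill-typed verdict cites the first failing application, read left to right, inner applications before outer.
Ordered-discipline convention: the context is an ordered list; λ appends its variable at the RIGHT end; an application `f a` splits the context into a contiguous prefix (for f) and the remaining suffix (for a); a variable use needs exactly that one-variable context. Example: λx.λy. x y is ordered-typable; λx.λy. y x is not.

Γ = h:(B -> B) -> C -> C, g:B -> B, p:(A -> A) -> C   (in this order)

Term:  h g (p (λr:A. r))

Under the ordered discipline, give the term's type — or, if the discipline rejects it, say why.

term : C
use counts: h: 1; g: 1; p: 1; r [bound]: 1
uses in reading order: h, g, p, r
typing: well-typed — term : C
all disciplines: ordered ✓ · linear ✓ · affine ✓ · relevant ✓ · unrestricted ✓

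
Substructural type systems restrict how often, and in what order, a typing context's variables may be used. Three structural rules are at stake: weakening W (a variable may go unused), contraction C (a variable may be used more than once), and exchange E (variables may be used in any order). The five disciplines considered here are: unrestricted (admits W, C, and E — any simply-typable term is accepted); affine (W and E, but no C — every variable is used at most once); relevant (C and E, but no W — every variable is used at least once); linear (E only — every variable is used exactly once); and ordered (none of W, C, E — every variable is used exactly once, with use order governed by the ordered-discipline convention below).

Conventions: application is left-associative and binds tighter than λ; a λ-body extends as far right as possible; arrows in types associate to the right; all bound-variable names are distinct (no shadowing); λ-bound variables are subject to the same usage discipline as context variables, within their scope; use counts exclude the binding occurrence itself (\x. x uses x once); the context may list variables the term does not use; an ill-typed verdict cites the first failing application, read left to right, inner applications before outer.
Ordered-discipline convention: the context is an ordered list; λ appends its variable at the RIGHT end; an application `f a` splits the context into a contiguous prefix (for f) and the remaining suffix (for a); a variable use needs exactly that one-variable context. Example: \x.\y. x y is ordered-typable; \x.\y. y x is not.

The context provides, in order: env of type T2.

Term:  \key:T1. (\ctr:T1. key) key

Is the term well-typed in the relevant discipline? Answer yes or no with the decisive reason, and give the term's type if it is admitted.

no — unused: env, ctr — weakening required
usage: env: 0; key [bound]: 2; ctr [bound]: 0
order of uses: key, key
typing: well-typed — term : T1 -> T1
across the five disciplines: ordered ✗ | linear ✗ | affine ✗ | relevant ✗ | unrestricted ✓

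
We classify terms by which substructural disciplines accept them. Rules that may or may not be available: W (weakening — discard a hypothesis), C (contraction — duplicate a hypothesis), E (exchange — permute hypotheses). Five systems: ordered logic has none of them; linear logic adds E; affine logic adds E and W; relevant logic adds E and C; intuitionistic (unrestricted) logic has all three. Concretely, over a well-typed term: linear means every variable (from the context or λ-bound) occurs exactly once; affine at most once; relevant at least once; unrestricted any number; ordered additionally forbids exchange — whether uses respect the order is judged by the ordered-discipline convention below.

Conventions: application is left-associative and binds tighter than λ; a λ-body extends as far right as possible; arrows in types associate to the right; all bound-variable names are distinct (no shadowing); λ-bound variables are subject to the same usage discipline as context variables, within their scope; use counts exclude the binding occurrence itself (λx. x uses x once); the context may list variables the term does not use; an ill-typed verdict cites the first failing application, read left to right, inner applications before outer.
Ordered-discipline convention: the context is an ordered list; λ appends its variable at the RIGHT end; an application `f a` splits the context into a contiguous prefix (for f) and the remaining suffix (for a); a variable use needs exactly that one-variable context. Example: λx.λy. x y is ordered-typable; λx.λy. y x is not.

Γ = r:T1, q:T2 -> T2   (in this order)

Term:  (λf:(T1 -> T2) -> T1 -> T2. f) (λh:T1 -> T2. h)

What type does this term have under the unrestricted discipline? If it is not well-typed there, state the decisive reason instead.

term : (T1 -> T2) -> T1 -> T2
use counts: r: 0×; q: 0×; f (λ-bound): 1×; h (λ-bound): 1×
uses in reading order: f, h
typing: the term checks, with type (T1 -> T2) -> T1 -> T2
all disciplines: ordered ✗; linear ✗; affine ✓; relevant ✗; unrestricted ✓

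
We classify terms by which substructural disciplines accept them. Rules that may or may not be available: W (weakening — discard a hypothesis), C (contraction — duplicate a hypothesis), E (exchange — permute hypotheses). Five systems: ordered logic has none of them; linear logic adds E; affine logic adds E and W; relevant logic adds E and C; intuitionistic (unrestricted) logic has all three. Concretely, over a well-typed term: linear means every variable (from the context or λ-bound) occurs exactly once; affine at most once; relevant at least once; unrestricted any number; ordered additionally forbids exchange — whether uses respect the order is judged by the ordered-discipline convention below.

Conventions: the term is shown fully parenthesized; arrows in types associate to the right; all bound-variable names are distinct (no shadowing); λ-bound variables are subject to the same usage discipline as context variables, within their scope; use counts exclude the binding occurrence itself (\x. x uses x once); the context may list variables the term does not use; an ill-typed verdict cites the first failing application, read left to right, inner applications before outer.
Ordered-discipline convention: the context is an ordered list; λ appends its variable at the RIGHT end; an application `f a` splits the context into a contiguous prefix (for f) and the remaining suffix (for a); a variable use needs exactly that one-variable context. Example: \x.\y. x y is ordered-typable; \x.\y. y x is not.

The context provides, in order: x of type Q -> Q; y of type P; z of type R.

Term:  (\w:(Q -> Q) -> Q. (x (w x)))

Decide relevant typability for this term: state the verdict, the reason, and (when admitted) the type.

no — needs weakening: y, z unused
use counts: x: 2×, y: 0×, z: 0×, w [bound]: 1×
use order (left to right): x, w, x
typing: well-typed at ((Q -> Q) -> Q) -> Q
across the five disciplines: ordered ✗ · linear ✗ · affine ✗ · relevant ✗ · unrestricted ✓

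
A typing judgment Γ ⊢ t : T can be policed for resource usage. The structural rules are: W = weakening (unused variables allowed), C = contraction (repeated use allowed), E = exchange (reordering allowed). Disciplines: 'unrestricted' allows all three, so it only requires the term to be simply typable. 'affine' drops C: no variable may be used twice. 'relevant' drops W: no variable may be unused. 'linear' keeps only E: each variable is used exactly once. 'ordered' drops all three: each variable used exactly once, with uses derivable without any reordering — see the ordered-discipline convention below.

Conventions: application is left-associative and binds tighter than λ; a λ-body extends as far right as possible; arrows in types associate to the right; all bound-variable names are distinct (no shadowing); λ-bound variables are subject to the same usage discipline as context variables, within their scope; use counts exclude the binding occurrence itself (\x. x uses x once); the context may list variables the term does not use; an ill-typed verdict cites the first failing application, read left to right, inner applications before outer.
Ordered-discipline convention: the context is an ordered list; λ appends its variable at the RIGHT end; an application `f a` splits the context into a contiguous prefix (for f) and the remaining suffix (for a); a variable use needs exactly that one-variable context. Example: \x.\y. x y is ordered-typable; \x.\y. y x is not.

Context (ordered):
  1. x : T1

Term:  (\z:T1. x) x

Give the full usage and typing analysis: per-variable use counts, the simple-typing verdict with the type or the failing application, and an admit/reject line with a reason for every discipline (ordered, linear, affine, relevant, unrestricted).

variable uses: x: 2×; z [bound]: 0×
use order (left to right): x, x
typing: well-typed — term : T1
ordered: ✗, x ×2 used more than once (contraction); z left unused
linear: ✗, x ×2 used more than once (contraction); z left unused
affine: ✗, x ×2 used more than once (contraction)
relevant: ✗, z left unused
unrestricted: ✓, simply typable at T1; W, C, E all held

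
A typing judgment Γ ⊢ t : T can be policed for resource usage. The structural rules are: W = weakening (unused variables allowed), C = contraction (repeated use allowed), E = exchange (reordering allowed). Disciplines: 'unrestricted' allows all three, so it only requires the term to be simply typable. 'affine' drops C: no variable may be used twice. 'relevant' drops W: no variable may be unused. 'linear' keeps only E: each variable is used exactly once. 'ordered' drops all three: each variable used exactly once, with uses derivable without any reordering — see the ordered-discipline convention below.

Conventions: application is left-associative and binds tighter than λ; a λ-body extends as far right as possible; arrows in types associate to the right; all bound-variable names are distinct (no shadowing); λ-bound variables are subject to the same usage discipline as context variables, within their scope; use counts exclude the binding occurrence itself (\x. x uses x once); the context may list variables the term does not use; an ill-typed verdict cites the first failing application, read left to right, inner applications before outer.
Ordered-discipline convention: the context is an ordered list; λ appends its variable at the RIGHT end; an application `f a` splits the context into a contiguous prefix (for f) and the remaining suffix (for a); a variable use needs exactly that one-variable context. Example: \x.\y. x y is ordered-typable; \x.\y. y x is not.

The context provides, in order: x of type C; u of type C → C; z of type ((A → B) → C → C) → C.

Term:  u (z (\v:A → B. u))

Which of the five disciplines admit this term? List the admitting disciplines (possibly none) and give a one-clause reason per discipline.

admitting disciplines: unrestricted
variable uses: x ×0, u ×2, z ×1, v (bound) ×0
left-to-right use order: u, z, u
typing: the term checks, with type C
ordered: ✗, u ×2 used more than once (contraction); x, v never used (weakening)
linear: ✗, u ×2 used more than once (contraction); x, v never used (weakening)
affine: ✗, u ×2 used more than once (contraction)
relevant: ✗, x, v never used (weakening)
unrestricted: ✓, well-typed at C; no restrictions here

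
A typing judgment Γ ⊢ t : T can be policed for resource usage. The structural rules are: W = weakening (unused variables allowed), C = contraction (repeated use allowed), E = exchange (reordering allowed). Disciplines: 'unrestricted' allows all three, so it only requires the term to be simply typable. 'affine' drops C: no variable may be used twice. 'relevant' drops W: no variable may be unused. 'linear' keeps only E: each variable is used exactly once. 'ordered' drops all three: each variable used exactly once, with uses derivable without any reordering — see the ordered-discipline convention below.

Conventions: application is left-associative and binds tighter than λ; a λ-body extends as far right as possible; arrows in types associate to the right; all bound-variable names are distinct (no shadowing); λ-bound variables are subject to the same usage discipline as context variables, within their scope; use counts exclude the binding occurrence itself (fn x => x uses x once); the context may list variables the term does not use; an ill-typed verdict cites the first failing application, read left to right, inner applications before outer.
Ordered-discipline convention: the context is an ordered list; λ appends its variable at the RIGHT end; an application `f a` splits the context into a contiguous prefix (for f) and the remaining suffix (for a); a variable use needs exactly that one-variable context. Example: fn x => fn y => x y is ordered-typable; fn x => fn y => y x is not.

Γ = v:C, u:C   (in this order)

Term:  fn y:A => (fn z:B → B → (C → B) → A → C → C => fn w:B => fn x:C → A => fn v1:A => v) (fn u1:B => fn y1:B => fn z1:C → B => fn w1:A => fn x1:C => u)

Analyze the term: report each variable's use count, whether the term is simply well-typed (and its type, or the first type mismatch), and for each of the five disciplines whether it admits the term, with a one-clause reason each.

usage: v: 1; u: 1; y [bound]: 0; z [bound]: 0; w [bound]: 0; x [bound]: 0; v1 [bound]: 0; u1 [bound]: 0; y1 [bound]: 0; z1 [bound]: 0; w1 [bound]: 0; x1 [bound]: 0
uses in reading order: v, u
typing: the term checks, with type A → B → (C → A) → A → C
ordered ✗ (y, z, w, x, v1, u1, y1, z1, w1, x1 never used (weakening))
linear ✗ (y, z, w, x, v1, u1, y1, z1, w1, x1 never used (weakening))
affine ✓ (v, u, y, z, w, x, v1, u1, y1, z1, w1, x1: no repeats, contraction unneeded)
relevant ✗ (y, z, w, x, v1, u1, y1, z1, w1, x1 never used (weakening))
unrestricted ✓ (type-checks (A → B → (C → A) → A → C) and nothing is barred)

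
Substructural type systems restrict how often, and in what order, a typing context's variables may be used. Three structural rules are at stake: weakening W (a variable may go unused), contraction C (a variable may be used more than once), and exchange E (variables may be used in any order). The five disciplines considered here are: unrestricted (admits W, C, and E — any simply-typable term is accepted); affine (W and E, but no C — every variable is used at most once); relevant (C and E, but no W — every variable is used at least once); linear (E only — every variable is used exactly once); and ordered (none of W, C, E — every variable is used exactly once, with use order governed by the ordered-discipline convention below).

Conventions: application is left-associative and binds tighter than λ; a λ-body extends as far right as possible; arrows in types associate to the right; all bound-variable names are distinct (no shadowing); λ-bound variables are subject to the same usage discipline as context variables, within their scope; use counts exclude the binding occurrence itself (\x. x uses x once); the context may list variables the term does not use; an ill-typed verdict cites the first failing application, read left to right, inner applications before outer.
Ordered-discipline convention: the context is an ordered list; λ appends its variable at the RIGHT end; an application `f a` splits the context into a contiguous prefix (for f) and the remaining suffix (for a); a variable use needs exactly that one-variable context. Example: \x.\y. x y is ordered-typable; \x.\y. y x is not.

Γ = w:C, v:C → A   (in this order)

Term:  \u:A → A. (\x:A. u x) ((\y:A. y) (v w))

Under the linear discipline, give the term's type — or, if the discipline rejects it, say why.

term : (A → A) → A
variable uses: w=1; v=1; u (bound)=1; x (bound)=1; y (bound)=1
use order (left to right): u, x, y, v, w
typing: the term checks, with type (A → A) → A
per-discipline verdicts: ordered ✗; linear ✓; affine ✓; relevant ✓; unrestricted ✓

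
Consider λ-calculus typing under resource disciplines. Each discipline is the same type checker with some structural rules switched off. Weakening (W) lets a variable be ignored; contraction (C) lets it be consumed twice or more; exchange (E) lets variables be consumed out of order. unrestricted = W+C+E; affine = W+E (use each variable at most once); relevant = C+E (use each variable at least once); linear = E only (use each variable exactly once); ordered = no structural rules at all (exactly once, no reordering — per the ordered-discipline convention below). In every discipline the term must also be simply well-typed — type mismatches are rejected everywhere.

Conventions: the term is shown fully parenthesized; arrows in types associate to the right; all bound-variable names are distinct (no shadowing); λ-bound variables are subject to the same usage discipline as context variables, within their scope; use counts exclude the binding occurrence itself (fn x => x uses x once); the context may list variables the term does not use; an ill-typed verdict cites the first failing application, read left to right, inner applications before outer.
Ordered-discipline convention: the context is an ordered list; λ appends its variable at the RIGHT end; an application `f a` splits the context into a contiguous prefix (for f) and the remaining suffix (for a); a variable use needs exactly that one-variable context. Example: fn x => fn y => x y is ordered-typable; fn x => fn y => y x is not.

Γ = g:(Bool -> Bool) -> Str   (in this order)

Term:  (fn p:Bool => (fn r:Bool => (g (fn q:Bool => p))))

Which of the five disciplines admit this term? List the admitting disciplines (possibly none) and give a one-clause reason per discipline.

admitting disciplines: affine, unrestricted
use counts: g=1, p (bound)=1, r (bound)=0, q (bound)=0
use order (left to right): g, p
typing: well-typed at Bool -> Bool -> Str
ordered: ✗ — needs weakening: r, q unused
linear: ✗ — needs weakening: r, q unused
affine: ✓ — none of g, p, r, q used more than once
relevant: ✗ — needs weakening: r, q unused
unrestricted: ✓ — type-checks (Bool -> Bool -> Str) and nothing is barred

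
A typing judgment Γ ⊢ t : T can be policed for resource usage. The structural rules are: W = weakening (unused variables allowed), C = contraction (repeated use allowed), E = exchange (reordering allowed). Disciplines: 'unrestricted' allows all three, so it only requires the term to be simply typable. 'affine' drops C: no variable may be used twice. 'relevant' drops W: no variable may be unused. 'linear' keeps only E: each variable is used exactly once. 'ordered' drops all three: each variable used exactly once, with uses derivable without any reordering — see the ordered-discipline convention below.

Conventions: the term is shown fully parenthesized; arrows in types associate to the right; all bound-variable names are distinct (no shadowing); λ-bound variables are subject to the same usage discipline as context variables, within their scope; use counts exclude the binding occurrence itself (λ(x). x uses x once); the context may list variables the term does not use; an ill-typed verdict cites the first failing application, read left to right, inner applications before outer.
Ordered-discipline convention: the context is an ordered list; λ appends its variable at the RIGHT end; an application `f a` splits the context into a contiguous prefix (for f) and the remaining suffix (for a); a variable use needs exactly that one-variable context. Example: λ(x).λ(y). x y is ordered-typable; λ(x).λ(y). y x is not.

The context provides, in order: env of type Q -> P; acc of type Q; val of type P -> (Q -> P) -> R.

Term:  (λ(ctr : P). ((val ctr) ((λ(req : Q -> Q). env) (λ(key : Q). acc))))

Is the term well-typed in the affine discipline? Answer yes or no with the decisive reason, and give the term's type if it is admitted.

yes — env, acc, val, ctr, req, key: no repeats, contraction unneeded; term : P -> R
variable uses: env: 1×; acc: 1×; val: 1×; ctr (bound): 1×; req (bound): 0×; key (bound): 0×
uses in reading order: val, ctr, env, acc
typing: well-typed — term : P -> R
summary: ordered ✗, linear ✗, affine ✓, relevant ✗, unrestricted ✓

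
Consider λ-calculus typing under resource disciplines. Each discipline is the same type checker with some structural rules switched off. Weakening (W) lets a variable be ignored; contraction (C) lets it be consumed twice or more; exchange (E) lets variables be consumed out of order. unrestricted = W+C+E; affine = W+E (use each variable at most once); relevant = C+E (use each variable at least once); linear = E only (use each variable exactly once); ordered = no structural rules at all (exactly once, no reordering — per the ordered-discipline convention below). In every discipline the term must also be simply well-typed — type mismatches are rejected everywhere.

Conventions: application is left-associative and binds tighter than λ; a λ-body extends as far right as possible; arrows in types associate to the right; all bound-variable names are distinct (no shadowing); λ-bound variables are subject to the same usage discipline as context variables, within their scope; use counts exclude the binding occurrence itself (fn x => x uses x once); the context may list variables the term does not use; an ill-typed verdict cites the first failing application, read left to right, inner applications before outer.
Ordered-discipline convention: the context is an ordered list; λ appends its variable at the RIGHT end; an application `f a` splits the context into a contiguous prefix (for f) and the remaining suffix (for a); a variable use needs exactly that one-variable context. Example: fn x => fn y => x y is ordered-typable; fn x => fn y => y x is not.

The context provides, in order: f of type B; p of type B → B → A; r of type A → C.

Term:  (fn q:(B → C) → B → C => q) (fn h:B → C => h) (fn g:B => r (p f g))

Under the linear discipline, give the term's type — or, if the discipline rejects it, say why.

term : B → C
use counts: f=1, p=1, r=1, q [bound]=1, h [bound]=1, g [bound]=1
uses in reading order: q, h, r, p, f, g
typing: ✓ — B → C
summary: ordered ✗ · linear ✓ · affine ✓ · relevant ✓ · unrestricted ✓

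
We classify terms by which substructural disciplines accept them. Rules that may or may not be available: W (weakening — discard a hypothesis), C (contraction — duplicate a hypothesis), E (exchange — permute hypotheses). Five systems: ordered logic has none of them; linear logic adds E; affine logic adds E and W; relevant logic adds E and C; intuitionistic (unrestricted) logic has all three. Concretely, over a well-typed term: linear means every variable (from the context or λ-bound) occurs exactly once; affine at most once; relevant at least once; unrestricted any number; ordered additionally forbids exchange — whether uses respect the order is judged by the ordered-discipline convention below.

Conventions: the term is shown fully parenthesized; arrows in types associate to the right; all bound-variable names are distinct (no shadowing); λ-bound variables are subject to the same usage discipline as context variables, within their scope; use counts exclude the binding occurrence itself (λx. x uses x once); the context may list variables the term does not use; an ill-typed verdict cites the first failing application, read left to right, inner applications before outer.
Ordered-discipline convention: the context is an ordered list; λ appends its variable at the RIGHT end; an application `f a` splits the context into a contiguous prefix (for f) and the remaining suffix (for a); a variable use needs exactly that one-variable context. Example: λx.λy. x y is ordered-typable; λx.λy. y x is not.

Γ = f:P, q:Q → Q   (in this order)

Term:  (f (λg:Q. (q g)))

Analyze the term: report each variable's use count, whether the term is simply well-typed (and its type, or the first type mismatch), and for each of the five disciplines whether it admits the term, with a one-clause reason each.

variable uses: f ×1; q ×1; g [bound] ×1
uses in reading order: f, q, g
typing: ill-typed: non-arrow in function slot: P
ordered ✗ (the type mismatch rejects it)
linear ✗ (not simply typable)
affine ✗ (fails simple typing)
relevant ✗ (a type mismatch blocks all five)
unrestricted ✗ (the type mismatch rejects it)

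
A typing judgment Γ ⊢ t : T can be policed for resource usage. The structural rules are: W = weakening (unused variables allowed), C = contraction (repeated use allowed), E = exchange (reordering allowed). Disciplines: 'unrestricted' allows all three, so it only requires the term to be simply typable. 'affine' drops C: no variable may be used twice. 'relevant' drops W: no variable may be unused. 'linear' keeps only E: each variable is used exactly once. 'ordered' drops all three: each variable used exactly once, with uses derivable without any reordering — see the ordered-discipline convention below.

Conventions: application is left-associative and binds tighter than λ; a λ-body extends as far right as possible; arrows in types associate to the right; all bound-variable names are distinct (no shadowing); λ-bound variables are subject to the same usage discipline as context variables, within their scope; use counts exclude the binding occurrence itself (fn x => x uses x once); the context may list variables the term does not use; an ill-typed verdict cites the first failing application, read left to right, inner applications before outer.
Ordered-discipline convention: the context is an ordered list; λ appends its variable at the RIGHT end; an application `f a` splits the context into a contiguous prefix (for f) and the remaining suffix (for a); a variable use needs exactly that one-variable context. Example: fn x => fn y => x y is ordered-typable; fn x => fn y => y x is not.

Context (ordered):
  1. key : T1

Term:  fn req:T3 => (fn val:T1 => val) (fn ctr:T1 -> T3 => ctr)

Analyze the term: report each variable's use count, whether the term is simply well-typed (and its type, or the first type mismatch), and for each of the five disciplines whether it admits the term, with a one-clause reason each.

variable uses: key: 0, req (bound): 0, val (bound): 1, ctr (bound): 1
left-to-right use order: val, ctr
typing: ill-typed: an application expects T1 but receives (T1 -> T3) -> T1 -> T3
ordered: ✗ — fails simple typing
linear: ✗ — a type mismatch blocks all five
affine: ✗ — the type mismatch rejects it
relevant: ✗ — not simply typable
unrestricted: ✗ — fails simple typing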